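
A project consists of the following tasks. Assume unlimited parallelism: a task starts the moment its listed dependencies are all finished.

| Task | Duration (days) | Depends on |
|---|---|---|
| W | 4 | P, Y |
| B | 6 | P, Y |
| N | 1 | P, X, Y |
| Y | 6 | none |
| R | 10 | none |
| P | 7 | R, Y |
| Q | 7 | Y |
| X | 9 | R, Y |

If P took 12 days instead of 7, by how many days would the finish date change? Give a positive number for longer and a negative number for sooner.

5

Baseline: R→P→B = 10+7+6 = 23 → 23 days.
P is on the critical path; changing it to 12 makes that path 28 days.
No other chain overtakes it, so the finish is 28 days.
Change in finish: 28 − 23 = +5 days.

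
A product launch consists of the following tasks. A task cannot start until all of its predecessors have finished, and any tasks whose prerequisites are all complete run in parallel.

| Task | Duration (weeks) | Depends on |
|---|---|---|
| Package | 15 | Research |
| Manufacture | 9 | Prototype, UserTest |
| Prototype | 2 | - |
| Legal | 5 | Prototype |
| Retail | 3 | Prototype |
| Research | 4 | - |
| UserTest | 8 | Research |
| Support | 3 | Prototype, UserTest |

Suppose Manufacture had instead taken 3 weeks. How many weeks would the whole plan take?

The binding path is Research→UserTest→Manufacture = 4+8+9 = 21; finish at 21 weeks.
Since Manufacture is critical, the -6 change carries straight to that chain (now 15 weeks).
New critical path: Research→Package = 4+15 = 19 ⇒ 19 weeks.

19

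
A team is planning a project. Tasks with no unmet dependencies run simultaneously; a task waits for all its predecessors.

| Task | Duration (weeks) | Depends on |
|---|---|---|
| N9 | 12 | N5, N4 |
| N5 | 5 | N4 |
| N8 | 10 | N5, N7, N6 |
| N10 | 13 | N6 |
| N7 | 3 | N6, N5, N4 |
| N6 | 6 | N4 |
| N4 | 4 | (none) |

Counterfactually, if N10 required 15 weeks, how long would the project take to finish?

Critical path before the change: N4→N6→N10 = 4+6+13 = 23 giving 23 weeks.
N10 lies on that path, so at 15 weeks the path becomes 25 weeks.
No other chain overtakes it, so the finish is 25 weeks.

25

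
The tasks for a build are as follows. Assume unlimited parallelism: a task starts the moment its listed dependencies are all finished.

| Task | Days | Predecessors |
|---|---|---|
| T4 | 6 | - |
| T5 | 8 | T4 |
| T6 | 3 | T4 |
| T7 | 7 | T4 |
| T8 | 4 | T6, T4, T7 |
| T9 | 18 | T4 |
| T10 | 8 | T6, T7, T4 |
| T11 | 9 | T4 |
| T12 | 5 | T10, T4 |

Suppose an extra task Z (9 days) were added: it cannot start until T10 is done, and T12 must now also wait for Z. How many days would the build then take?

35

Originally the build takes 26 days.
With Z inserted, T12 now waits for max(T10, T4, Z).
New critical path: T4→T7→T10→Z→T12 = 6+7+8+9+5 = 35 ⇒ 35 days.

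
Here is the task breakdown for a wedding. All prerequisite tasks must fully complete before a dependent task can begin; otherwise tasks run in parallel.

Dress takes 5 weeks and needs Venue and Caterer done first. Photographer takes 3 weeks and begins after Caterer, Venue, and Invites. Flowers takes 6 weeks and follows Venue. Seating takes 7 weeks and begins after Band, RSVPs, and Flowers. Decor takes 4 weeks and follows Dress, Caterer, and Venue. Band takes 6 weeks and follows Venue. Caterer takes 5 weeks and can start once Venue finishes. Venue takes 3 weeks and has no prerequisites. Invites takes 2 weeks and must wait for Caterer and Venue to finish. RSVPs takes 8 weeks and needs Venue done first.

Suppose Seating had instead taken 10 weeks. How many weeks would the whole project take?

As given, the longest chain is Venue→RSVPs→Seating = 3+8+7 = 18, so the finish is 18 weeks.
Seating is on the critical path; changing it to 10 makes that path 21 weeks.
The critical path is still Venue→RSVPs→Seating; finish is now 21 weeks.

21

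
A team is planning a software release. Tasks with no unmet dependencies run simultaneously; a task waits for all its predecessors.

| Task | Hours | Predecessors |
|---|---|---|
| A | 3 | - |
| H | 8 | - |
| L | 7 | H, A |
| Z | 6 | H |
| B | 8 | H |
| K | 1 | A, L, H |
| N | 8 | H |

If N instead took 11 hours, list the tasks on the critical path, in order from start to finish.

H, N

As given, the longest chain is H→N = 8+8 = 16, so the finish is 16 hours.
N lies on that path, so at 11 hours the path becomes 19 hours.
That remains the longest chain; total 19 hours.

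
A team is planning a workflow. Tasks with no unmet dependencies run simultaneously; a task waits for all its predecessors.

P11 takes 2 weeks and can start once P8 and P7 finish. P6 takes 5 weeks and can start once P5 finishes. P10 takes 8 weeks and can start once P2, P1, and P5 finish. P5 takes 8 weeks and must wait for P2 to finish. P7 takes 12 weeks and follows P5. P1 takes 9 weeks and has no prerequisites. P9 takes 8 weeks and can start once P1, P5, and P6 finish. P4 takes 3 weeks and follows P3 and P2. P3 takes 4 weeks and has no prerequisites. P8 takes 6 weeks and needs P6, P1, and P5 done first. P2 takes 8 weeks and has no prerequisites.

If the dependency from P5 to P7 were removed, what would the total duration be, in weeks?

Original critical path: P2→P5→P7→P11 = 8+8+12+2 = 30 ⇒ 30 weeks.
Without P5→P7, P7's earliest start moves from 16 to 0.
The longest chain is now P2→P5→P6→P8→P11 = 8+8+5+6+2 = 29, so the schedule takes 29 weeks.

29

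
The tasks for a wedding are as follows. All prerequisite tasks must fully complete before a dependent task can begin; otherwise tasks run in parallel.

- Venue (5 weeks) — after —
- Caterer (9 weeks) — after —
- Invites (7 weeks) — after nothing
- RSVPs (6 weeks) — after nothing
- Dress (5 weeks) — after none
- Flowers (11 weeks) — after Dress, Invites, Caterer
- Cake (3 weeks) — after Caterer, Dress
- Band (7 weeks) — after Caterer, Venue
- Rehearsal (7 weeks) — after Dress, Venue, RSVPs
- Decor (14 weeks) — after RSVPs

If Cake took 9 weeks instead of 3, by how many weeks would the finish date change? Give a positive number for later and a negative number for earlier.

0

Actual critical path: Caterer→Flowers = 9+11 = 20 ⇒ 20 weeks.
The longest path through Cake is only 12 weeks, so Cake has float 8.
The critical path is still Caterer→Flowers; finish is now 20 weeks.
Change in finish: 20 − 20 = +0 weeks.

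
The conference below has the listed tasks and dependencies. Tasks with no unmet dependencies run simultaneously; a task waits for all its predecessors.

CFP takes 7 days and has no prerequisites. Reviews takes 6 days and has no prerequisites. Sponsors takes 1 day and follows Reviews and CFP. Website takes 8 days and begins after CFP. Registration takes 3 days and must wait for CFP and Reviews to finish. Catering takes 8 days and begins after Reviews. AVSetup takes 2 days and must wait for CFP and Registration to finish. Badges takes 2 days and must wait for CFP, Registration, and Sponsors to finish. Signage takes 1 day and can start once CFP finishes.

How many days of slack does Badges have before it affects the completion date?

Critical path: CFP→Website = 7+8 = 15, so the finish is 15 days.
Badges finishes as early as 12 and must finish by 15.
Slack of Badges = 13 − 10 = 3 days.

3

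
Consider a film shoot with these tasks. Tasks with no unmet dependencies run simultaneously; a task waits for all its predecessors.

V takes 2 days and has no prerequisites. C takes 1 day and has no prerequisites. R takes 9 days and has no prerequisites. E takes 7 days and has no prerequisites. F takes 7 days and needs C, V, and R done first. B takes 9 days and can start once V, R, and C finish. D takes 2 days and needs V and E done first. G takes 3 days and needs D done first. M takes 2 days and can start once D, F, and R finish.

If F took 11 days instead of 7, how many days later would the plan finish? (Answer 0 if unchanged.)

4

Baseline: R→F→M = 9+7+2 = 18 → 18 days.
Since F is critical, the +4 change carries straight to that chain (now 22 days).
No other chain overtakes it, so the finish is 22 days.
Change in finish: 22 − 18 = +4 days.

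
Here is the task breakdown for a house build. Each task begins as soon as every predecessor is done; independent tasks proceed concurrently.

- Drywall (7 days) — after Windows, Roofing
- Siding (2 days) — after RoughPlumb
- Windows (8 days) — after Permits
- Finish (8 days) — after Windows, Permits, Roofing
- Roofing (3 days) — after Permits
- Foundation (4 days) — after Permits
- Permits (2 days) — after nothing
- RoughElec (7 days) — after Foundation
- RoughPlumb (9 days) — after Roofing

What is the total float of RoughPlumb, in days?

2

Critical path: Permits→Windows→Finish = 2+8+8 = 18, so the finish is 18 days.
Longest path through RoughPlumb: 16 days (earliest finish 14, latest finish 16).
Slack of RoughPlumb = 7 − 5 = 2 days.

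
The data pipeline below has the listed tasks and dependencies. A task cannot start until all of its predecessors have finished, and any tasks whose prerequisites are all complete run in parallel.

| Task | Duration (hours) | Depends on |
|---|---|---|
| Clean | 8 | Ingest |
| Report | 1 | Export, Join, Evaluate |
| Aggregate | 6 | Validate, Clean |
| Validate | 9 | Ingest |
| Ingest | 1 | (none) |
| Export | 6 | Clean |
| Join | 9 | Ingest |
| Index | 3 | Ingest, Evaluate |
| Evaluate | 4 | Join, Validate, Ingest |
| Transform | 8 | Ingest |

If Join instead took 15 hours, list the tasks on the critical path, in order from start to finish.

As given, the longest chain is Ingest→Join→Evaluate→Index = 1+9+4+3 = 17, so the finish is 17 hours.
Join lies on that path, so at 15 hours the path becomes 23 hours.
That remains the longest chain; total 23 hours.

Ingest, Join, Evaluate, Index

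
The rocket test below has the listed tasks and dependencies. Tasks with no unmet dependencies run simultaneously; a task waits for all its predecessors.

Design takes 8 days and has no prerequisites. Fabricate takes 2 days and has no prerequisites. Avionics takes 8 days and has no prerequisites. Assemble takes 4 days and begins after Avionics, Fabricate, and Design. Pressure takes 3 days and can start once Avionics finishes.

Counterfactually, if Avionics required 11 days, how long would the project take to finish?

15

Baseline: Avionics→Assemble = 8+4 = 12 → 12 days.
Since Avionics is critical, the +3 change carries straight to that chain (now 15 days).
No other chain overtakes it, so the finish is 15 days.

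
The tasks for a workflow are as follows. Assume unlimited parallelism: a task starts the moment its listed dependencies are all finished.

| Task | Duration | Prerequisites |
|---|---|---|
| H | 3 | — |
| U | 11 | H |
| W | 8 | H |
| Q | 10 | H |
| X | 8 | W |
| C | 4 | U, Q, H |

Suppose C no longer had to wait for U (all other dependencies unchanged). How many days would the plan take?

19

With the dependency in place, H→W→X = 3+8+8 = 19 sets the finish at 19 days.
Without U→C, C's earliest start moves from 14 to 13.
After: H→W→X = 3+8+8 = 19 → 19 days.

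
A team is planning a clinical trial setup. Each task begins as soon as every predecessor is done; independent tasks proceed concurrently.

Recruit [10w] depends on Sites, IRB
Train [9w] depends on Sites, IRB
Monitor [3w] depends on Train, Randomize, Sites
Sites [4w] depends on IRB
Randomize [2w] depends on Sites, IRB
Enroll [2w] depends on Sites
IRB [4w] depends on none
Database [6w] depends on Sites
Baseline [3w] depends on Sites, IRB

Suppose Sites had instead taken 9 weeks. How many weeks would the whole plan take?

Actual critical path: IRB→Sites→Train→Monitor = 4+4+9+3 = 20 ⇒ 20 weeks.
Sites is on the critical path; changing it to 9 makes that path 25 weeks.
No other chain overtakes it, so the finish is 25 weeks.

25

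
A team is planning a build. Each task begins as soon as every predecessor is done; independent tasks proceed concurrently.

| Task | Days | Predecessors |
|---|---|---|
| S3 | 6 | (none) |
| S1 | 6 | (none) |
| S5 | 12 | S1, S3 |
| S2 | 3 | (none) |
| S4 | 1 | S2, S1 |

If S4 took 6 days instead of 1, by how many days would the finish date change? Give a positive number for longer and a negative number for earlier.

0

Actual critical path: S1→S5 = 6+12 = 18 ⇒ 18 days.
S4 has 11 days of float (longest path through it is 7).
That remains the longest chain; total 18 days.
Change in finish: 18 − 18 = +0 days.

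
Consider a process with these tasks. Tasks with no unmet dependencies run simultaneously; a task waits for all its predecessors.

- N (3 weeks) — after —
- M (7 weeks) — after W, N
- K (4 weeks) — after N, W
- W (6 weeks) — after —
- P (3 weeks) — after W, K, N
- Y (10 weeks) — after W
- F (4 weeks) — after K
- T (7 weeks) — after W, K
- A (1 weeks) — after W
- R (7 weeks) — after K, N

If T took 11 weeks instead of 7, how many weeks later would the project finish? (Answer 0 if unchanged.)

Actual critical path: W→K→T = 6+4+7 = 17 ⇒ 17 weeks.
Since T is critical, the +4 change carries straight to that chain (now 21 weeks).
No other chain overtakes it, so the finish is 21 weeks.
Change in finish: 21 − 17 = +4 weeks.

4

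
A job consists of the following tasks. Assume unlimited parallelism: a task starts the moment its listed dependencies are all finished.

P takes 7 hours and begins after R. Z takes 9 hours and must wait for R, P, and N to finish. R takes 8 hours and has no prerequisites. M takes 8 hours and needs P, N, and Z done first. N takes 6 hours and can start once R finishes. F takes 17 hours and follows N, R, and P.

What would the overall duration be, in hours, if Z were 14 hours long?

37

As given, the longest chain is R→P→Z→M = 8+7+9+8 = 32, so the finish is 32 hours.
Since Z is critical, the +5 change carries straight to that chain (now 37 hours).
That remains the longest chain; total 37 hours.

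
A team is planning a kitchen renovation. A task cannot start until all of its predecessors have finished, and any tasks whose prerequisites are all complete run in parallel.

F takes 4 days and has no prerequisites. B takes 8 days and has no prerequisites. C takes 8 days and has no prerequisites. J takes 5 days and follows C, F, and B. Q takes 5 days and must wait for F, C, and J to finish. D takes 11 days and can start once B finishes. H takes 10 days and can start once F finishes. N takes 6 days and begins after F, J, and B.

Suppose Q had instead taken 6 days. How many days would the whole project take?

19

As given, the longest chain is B→J→N = 8+5+6 = 19, so the finish is 19 days.
The longest path through Q is only 18 days, so Q has float 1.
Now B→J→Q = 8+5+6 = 19 is longest, so the finish becomes 19 days.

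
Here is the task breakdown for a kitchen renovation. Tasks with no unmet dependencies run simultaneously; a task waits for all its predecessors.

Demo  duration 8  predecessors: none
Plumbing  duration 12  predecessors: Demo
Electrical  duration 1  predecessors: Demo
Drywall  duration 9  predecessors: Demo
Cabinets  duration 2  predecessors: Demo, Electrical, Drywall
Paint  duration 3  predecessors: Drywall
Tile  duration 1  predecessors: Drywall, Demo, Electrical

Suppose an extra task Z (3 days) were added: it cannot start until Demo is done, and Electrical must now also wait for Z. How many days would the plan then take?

20

Originally the plan takes 20 days.
With Z inserted, Electrical now waits for max(Demo, Z).
New critical path: Demo→Plumbing = 8+12 = 20 ⇒ 20 days.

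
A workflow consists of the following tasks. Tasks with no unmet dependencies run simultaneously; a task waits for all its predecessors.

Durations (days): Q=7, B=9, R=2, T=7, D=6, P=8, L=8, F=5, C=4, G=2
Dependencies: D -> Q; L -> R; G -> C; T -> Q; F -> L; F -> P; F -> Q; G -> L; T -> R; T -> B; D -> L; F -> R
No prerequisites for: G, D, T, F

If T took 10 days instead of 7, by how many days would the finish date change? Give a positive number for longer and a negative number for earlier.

Critical path before the change: T→B = 7+9 = 16 giving 16 days.
T lies on that path, so at 10 days the path becomes 19 days.
No other chain overtakes it, so the finish is 19 days.
Change in finish: 19 − 16 = +3 days.

3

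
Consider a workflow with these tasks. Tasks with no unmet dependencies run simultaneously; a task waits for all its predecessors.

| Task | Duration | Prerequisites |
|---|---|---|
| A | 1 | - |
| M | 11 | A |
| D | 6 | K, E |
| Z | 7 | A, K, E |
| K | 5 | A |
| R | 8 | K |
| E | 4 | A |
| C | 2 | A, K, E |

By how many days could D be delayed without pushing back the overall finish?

Critical path: A→K→R = 1+5+8 = 14, so the finish is 14 days.
D finishes as early as 12 and must finish by 14.
Slack of D = 8 − 6 = 2 days.

2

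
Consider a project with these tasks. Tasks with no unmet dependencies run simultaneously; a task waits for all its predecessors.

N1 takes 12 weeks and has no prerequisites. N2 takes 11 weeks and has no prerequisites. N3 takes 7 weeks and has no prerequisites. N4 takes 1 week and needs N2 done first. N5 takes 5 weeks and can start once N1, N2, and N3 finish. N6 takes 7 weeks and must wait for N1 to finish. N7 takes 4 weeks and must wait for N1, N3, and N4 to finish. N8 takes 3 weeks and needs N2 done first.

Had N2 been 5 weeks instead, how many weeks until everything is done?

19

The binding path is N1→N6 = 12+7 = 19; finish at 19 weeks.
N2 is off the critical path — its longest chain is 16 weeks, giving 3 of slack.
The critical path is still N1→N6; finish is now 19 weeks.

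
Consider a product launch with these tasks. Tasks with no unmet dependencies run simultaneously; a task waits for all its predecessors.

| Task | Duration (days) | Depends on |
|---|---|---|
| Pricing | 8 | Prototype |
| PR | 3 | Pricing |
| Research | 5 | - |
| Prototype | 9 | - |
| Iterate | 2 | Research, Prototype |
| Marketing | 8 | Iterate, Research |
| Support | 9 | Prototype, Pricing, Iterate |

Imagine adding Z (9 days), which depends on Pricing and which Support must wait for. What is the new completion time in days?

Originally the product launch takes 26 days.
With Z inserted, Support now waits for max(Prototype, Pricing, Iterate, Z).
New critical path: Prototype→Pricing→Z→Support = 9+8+9+9 = 35 ⇒ 35 days.

35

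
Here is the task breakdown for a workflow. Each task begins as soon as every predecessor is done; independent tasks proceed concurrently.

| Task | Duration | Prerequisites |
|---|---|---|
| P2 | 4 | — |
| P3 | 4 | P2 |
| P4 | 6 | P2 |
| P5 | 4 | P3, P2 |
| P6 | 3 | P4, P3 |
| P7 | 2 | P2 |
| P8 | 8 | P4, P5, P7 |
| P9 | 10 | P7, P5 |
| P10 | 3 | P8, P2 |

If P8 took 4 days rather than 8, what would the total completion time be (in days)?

22

Critical path before the change: P2→P3→P5→P8→P10 = 4+4+4+8+3 = 23 giving 23 days.
Since P8 is critical, the -4 change carries straight to that chain (now 19 days).
Now P2→P3→P5→P9 = 4+4+4+10 = 22 is longest, so the finish becomes 22 days.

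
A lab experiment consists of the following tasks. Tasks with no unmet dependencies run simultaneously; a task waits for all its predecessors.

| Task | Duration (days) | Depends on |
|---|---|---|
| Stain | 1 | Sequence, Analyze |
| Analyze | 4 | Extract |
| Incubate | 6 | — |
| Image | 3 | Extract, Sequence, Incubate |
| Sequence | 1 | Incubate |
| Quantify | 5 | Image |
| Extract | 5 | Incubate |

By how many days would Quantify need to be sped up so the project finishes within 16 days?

Current finish: 19 days; target: 16.
Quantify is on every critical path, so each day cut from Quantify cuts the finish by one (this holds down to a finish of 16).
Need 19 − 16 = 3 days off Quantify → Quantify becomes 2 days, finish becomes 16.

3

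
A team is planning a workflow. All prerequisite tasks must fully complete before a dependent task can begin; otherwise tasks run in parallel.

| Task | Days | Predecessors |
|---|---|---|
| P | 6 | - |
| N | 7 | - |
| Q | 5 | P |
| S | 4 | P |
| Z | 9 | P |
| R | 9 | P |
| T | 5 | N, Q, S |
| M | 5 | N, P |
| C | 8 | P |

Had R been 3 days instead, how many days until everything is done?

16

Critical path before the change: P→Q→T = 6+5+5 = 16 giving 16 days.
The longest path through R is only 15 days, so R has float 1.
That remains the longest chain; total 16 days.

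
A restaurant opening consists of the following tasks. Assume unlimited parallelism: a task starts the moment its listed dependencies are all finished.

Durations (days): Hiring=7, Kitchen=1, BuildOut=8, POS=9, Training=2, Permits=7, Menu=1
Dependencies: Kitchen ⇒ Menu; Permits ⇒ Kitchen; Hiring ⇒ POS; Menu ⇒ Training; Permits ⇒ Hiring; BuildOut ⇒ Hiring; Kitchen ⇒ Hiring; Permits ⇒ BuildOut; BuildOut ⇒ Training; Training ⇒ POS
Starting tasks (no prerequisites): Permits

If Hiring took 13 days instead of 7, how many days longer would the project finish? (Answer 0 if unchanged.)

6

As given, the longest chain is Permits→BuildOut→Hiring→POS = 7+8+7+9 = 31, so the finish is 31 days.
Hiring lies on that path, so at 13 days the path becomes 37 days.
That remains the longest chain; total 37 days.
Change in finish: 37 − 31 = +6 days.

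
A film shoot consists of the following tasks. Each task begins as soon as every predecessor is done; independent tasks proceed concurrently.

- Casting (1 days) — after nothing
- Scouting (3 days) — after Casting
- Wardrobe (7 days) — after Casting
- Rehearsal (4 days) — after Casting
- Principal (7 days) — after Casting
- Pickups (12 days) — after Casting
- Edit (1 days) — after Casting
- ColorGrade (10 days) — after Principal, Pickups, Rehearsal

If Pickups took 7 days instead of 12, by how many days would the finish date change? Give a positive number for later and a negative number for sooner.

The binding path is Casting→Pickups→ColorGrade = 1+12+10 = 23; finish at 23 days.
Since Pickups is critical, the -5 change carries straight to that chain (now 18 days).
Now Casting→Principal→ColorGrade = 1+7+10 = 18 is longest, so the finish becomes 18 days.
Change in finish: 18 − 23 = -5 days.

-5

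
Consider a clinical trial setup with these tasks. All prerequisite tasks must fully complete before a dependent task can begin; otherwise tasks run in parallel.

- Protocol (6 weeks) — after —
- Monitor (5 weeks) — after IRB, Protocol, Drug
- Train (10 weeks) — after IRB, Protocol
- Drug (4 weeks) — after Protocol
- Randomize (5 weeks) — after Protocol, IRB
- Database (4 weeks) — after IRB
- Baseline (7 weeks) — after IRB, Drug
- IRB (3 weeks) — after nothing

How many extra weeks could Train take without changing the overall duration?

1

Critical path: Protocol→Drug→Baseline = 6+4+7 = 17, so the finish is 17 weeks.
Longest path through Train: 16 weeks (earliest finish 16, latest finish 17).
Float = 17 − 16 = 1.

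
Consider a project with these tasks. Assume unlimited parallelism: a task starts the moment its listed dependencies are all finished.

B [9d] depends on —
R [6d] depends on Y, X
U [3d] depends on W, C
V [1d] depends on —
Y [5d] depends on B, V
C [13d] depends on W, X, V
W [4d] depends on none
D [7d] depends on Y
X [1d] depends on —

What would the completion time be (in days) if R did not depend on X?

21

Before: longest chain B→Y→D = 9+5+7 = 21, finish 21.
Dropping X→R doesn't change R's earliest start (14); another predecessor still binds.
The longest chain is now B→Y→D = 9+5+7 = 21, so the project takes 21 days.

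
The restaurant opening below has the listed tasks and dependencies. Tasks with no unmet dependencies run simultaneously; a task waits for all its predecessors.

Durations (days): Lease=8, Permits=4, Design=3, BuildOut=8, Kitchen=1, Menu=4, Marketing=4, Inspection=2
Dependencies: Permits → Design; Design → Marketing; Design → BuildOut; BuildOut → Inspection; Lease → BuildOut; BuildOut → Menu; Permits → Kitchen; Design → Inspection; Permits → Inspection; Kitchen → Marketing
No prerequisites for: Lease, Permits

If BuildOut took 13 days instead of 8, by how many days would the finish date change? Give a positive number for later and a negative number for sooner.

As given, the longest chain is Lease→BuildOut→Menu = 8+8+4 = 20, so the finish is 20 days.
BuildOut is on the critical path; changing it to 13 makes that path 25 days.
No other chain overtakes it, so the finish is 25 days.
Change in finish: 25 − 20 = +5 days.

5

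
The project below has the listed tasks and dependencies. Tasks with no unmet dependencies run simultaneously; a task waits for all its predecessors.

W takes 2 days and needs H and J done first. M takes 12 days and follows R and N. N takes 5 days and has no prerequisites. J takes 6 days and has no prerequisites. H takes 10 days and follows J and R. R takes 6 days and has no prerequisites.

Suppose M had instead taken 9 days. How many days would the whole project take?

As given, the longest chain is R→M = 6+12 = 18, so the finish is 18 days.
Since M is critical, the -3 change carries straight to that chain (now 15 days).
The binding chain switches to J→H→W = 6+10+2 = 18; finish 18 days.

18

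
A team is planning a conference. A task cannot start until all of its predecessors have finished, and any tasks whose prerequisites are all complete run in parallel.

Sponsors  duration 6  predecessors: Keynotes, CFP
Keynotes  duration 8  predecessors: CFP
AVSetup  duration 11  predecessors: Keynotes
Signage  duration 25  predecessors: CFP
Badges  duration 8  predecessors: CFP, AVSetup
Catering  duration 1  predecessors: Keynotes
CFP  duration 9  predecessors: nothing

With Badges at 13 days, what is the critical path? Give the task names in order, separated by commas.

Baseline: CFP→Keynotes→AVSetup→Badges = 9+8+11+8 = 36 → 36 days.
Since Badges is critical, the +5 change carries straight to that chain (now 41 days).
The critical path is still CFP→Keynotes→AVSetup→Badges; finish is now 41 days.

CFP, Keynotes, AVSetup, Badges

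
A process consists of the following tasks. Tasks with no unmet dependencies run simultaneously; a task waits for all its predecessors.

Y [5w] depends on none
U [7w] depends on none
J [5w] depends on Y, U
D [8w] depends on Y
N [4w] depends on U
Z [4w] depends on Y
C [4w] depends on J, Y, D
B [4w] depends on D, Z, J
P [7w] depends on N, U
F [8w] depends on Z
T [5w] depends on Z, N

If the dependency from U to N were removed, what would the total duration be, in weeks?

17

Original critical path: U→N→P = 7+4+7 = 18 ⇒ 18 weeks.
Without U→N, N's earliest start moves from 7 to 0.
New critical path: Y→D→C = 5+8+4 = 17 ⇒ 17 weeks.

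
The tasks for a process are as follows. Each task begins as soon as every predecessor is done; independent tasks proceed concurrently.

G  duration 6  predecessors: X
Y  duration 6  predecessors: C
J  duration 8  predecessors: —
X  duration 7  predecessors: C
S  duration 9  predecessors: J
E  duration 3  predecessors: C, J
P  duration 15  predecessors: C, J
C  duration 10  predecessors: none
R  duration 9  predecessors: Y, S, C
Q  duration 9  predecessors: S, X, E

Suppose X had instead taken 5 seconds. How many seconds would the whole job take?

Baseline: C→X→Q = 10+7+9 = 26 → 26 seconds.
X lies on that path, so at 5 seconds the path becomes 24 seconds.
The binding chain switches to J→S→R = 8+9+9 = 26; finish 26 seconds.

26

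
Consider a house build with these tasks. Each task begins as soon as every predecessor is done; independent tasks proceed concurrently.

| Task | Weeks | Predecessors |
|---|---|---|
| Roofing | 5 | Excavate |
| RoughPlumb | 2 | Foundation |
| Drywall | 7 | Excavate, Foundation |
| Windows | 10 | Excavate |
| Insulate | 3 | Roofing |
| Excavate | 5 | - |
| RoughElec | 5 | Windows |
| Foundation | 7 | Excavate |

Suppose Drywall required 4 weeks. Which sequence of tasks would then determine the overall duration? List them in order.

Excavate, Windows, RoughElec

As given, the longest chain is Excavate→Windows→RoughElec = 5+10+5 = 20, so the finish is 20 weeks.
Drywall has 1 week of float (longest path through it is 19).
That remains the longest chain; total 20 weeks.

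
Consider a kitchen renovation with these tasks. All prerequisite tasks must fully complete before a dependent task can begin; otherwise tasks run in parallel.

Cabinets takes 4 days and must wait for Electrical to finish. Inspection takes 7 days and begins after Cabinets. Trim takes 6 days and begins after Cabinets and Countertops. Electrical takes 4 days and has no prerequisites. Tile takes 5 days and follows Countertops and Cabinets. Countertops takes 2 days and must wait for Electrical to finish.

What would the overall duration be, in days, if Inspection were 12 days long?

20

Critical path before the change: Electrical→Cabinets→Inspection = 4+4+7 = 15 giving 15 days.
Since Inspection is critical, the +5 change carries straight to that chain (now 20 days).
The critical path is still Electrical→Cabinets→Inspection; finish is now 20 days.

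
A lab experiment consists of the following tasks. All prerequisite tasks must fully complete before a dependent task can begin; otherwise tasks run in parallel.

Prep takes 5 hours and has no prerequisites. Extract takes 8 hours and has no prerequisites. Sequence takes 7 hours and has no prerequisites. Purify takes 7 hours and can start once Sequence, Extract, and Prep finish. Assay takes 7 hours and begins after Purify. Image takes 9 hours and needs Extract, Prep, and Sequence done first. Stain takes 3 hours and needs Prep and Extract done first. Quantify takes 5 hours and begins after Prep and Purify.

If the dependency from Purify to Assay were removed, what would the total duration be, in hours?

Before: longest chain Extract→Purify→Assay = 8+7+7 = 22, finish 22.
Without Purify→Assay, Assay's earliest start moves from 15 to 0.
New critical path: Extract→Purify→Quantify = 8+7+5 = 20 ⇒ 20 hours.

20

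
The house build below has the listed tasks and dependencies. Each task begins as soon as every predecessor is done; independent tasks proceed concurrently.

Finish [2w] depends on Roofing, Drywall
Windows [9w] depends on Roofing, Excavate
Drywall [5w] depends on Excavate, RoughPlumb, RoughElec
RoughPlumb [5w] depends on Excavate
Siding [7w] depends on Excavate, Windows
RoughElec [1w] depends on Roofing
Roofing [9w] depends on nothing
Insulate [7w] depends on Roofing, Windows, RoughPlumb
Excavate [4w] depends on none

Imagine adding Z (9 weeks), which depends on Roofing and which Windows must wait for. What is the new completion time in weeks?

34

Originally the project takes 25 weeks.
With Z inserted, Windows now waits for max(Roofing, Excavate, Z).
New critical path: Roofing→Z→Windows→Insulate = 9+9+9+7 = 34 ⇒ 34 weeks.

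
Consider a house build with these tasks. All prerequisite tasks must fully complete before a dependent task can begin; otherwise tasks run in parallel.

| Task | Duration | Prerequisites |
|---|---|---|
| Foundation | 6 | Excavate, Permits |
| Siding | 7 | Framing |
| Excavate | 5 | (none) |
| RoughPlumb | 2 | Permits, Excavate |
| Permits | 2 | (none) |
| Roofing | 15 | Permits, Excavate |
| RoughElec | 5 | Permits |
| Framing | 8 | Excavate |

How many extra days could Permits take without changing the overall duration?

The longest chain is Excavate→Framing→Siding = 5+8+7 = 20; overall finish 20 days.
The longest chain containing Permits totals 17 days.
Float = 20 − 17 = 3.

3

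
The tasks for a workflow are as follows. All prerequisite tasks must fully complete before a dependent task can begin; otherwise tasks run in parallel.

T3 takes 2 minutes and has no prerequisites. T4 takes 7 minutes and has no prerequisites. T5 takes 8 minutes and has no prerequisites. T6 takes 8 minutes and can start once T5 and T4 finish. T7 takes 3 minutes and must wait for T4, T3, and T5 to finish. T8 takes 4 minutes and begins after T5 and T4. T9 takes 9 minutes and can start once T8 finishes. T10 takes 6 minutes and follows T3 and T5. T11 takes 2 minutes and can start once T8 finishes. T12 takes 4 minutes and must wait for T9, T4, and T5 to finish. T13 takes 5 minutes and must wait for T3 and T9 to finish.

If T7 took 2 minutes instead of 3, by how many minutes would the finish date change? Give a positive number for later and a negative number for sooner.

0

Actual critical path: T5→T8→T9→T13 = 8+4+9+5 = 26 ⇒ 26 minutes.
T7 has 15 minutes of float (longest path through it is 11).
No other chain overtakes it, so the finish is 26 minutes.
Change in finish: 26 − 26 = +0 minutes.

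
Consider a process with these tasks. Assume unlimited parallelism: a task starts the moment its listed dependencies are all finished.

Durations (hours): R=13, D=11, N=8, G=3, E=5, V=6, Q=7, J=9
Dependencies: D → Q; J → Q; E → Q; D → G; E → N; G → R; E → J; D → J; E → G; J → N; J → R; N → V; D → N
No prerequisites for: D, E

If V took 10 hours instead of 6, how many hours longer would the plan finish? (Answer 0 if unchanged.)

4

Baseline: D→J→N→V = 11+9+8+6 = 34 → 34 hours.
V is on the critical path; changing it to 10 makes that path 38 hours.
That remains the longest chain; total 38 hours.
Change in finish: 38 − 34 = +4 hours.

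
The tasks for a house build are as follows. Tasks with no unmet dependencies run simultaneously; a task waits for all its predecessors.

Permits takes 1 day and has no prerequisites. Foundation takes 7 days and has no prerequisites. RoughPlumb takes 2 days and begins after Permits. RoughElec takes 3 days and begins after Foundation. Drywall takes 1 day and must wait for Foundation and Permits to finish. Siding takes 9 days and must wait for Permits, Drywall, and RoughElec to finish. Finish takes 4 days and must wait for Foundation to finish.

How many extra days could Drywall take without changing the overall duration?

2

Foundation→RoughElec→Siding = 7+3+9 = 19 sets the makespan at 19 days.
Longest path through Drywall: 17 days (earliest finish 8, latest finish 10).
Slack of Drywall = 9 − 7 = 2 days.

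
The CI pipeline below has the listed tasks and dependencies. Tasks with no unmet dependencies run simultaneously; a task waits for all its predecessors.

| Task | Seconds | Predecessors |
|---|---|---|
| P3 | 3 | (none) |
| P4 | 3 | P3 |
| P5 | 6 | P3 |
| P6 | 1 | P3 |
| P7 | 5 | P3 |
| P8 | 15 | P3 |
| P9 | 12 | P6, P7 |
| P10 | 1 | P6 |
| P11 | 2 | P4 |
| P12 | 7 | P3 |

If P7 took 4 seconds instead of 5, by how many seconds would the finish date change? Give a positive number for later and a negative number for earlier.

Critical path before the change: P3→P7→P9 = 3+5+12 = 20 giving 20 seconds.
P7 is on the critical path; changing it to 4 makes that path 19 seconds.
No other chain overtakes it, so the finish is 19 seconds.
Change in finish: 19 − 20 = -1 seconds.

-1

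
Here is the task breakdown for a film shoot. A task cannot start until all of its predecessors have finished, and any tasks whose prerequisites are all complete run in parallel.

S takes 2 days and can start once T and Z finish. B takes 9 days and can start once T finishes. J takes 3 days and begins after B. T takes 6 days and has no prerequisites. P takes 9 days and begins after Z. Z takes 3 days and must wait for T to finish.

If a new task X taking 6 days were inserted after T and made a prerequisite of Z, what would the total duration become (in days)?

24

Originally the job takes 18 days.
With X inserted, Z now waits for max(T, X).
New critical path: T→X→Z→P = 6+6+3+9 = 24 ⇒ 24 days.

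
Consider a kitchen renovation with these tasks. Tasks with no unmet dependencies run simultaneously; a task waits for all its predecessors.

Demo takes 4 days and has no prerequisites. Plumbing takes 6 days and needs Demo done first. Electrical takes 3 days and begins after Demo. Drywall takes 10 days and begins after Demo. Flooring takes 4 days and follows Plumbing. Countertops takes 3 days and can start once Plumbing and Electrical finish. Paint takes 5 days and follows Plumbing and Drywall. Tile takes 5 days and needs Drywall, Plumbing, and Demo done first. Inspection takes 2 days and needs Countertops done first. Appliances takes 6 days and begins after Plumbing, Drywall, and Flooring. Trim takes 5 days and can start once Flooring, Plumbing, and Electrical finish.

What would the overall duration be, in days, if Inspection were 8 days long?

21

Critical path before the change: Demo→Plumbing→Flooring→Appliances = 4+6+4+6 = 20 giving 20 days.
The longest path through Inspection is only 15 days, so Inspection has float 5.
The binding chain switches to Demo→Plumbing→Countertops→Inspection = 4+6+3+8 = 21; finish 21 days.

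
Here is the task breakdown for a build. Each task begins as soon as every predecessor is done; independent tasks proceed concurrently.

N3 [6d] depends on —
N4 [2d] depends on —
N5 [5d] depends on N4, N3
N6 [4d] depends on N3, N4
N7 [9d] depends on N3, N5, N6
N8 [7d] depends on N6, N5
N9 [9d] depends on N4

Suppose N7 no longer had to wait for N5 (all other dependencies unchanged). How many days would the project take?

Original critical path: N3→N5→N7 = 6+5+9 = 20 ⇒ 20 days.
Without N5→N7, N7's earliest start moves from 11 to 10.
New critical path: N3→N6→N7 = 6+4+9 = 19 ⇒ 19 days.

19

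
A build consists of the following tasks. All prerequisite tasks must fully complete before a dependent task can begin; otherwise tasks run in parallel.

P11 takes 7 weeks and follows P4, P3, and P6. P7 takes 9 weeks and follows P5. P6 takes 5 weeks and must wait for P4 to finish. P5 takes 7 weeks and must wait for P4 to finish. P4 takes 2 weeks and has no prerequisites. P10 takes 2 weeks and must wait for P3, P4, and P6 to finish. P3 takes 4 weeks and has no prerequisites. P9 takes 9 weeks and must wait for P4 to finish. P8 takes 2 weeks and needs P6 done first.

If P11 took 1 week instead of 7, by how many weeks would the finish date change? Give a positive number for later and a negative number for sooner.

The binding path is P4→P5→P7 = 2+7+9 = 18; finish at 18 weeks.
The longest path through P11 is only 14 weeks, so P11 has float 4.
No other chain overtakes it, so the finish is 18 weeks.
Change in finish: 18 − 18 = +0 weeks.

0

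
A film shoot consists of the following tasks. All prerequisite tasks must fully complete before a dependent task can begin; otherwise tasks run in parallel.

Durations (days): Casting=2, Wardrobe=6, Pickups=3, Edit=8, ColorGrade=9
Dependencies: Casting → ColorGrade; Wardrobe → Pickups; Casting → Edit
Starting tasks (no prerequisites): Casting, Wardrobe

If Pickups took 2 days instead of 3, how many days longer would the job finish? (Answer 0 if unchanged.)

0

Critical path before the change: Casting→ColorGrade = 2+9 = 11 giving 11 days.
Pickups is off the critical path — its longest chain is 9 days, giving 2 of slack.
That remains the longest chain; total 11 days.
Change in finish: 11 − 11 = +0 days.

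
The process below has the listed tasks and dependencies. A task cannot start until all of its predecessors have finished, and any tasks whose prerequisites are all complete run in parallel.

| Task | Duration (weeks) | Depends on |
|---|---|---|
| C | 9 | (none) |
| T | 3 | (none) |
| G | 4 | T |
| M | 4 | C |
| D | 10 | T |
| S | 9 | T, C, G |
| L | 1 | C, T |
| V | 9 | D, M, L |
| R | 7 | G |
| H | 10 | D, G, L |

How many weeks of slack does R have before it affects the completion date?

9

T→D→H = 3+10+10 = 23 sets the makespan at 23 weeks.
Longest path through R: 14 weeks (earliest finish 14, latest finish 23).
Slack of R = 16 − 7 = 9 weeks.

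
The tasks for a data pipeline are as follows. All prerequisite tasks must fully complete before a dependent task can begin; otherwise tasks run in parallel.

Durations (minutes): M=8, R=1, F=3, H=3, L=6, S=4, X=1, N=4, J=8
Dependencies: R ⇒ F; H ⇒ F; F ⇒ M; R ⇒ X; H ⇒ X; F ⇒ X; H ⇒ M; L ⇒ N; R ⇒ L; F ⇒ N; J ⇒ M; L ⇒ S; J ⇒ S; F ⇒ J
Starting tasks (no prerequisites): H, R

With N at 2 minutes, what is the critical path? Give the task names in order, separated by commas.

As given, the longest chain is H→F→J→M = 3+3+8+8 = 22, so the finish is 22 minutes.
N has 11 minutes of float (longest path through it is 11).
No other chain overtakes it, so the finish is 22 minutes.

H, F, J, M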